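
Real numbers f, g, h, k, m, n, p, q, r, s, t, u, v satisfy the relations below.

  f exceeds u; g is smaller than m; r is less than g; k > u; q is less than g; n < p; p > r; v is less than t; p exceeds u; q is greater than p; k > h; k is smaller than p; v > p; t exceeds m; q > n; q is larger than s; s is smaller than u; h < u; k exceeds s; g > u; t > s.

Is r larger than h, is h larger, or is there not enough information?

undetermined

Following every chain through h: above h we get u, k, p, q, g, f, v, m, t.
r is not reached, and no chain runs the other way from r to h.
So the given relations leave the order of h and r undetermined.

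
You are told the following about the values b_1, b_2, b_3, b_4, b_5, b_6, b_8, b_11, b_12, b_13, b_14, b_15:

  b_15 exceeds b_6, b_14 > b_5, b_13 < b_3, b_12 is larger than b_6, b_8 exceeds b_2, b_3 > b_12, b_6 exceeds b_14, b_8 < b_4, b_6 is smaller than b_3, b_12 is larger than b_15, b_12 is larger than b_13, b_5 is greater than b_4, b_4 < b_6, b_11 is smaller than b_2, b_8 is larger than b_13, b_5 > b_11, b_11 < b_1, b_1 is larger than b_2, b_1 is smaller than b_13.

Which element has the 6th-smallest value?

b_4

The consecutive relations fix a unique order: b_11 < b_2 < b_1 < b_13 < b_8 < b_4 < b_5 < b_14 < b_6 < b_15 < b_12 < b_3.
Counting 6 from the smallest end gives b_4.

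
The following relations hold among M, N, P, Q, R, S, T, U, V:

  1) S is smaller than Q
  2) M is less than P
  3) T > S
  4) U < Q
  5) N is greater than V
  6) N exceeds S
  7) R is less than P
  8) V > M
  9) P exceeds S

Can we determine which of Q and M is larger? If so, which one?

undetermined

Following every chain through M: above M we get V, P, N.
Q is not reached, and no chain runs the other way from Q to M.
So the given relations leave the order of M and Q undetermined.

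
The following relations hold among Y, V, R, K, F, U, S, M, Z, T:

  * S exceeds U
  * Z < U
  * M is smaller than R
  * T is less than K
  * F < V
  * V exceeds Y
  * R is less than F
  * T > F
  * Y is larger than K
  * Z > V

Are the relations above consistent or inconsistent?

consistent

Every relation is compatible with M < R < F < T < K < Y < V < Z < U < S; the set is consistent.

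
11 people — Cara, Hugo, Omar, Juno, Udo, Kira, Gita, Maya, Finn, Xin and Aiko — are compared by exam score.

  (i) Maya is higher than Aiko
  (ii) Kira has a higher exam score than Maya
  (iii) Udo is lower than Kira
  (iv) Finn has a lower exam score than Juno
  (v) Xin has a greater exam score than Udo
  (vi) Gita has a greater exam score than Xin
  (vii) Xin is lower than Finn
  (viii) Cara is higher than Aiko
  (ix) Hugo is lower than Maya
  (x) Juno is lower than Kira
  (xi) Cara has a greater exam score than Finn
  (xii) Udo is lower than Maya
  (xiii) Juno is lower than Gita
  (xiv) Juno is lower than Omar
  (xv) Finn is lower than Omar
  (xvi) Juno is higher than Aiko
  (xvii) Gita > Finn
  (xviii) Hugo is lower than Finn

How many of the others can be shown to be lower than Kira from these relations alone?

7

Directly below Kira: Udo, Maya, Juno.
One step further: Hugo, Aiko, Finn (6 so far).
One step further: Xin (7 so far).
No other element is forced below Kira by the given relations, so the count is 7.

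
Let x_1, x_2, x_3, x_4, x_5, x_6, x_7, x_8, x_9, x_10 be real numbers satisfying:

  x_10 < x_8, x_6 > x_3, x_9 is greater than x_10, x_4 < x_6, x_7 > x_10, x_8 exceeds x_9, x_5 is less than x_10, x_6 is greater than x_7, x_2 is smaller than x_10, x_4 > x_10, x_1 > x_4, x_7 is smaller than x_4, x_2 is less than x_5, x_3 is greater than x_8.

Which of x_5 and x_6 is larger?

x_6

Chaining the given relations: x_5 < x_10 < x_9 < x_8 < x_3 < x_6.
So x_5 < x_6; x_6 is the larger of the two.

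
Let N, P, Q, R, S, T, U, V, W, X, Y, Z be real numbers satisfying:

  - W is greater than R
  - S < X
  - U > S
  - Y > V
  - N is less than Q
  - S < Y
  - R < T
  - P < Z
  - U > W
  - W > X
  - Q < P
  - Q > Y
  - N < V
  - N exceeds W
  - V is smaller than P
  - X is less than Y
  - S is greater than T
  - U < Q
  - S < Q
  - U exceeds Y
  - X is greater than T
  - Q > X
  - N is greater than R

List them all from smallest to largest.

The consecutive links are each given: R < T; T < S; S < X; X < W; W < N; N < V; V < Y; Y < U; U < Q; Q < P; P < Z.

R < T < S < X < W < N < V < Y < U < Q < P < Z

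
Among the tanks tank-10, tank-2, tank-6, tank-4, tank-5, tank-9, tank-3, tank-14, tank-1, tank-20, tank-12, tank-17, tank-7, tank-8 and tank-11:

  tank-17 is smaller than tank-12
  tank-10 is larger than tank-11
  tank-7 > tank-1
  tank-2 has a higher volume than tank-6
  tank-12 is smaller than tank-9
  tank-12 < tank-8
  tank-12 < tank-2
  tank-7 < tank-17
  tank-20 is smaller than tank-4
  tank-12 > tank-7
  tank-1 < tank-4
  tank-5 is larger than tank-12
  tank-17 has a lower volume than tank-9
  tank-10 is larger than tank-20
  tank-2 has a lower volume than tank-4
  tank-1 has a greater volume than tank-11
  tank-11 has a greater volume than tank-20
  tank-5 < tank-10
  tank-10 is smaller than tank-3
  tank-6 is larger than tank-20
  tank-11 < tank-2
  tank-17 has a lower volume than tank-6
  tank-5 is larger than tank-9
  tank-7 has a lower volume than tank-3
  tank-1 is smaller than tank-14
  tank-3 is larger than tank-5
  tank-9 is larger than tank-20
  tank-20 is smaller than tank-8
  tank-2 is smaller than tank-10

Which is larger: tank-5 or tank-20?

tank-5

Following the relations from tank-20: tank-20 < tank-11 < tank-1 < tank-7 < tank-17 < tank-12 < tank-9 < tank-5.
So tank-20 < tank-5; tank-5 is the larger of the two.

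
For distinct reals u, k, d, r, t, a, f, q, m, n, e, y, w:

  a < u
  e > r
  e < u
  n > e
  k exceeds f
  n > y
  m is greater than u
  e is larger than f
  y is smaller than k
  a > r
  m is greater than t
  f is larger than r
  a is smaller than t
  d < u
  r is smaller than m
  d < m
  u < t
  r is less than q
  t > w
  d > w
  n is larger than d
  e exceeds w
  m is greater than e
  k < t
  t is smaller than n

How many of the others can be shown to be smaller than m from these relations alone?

Directly below m: r, d, e, u, t.
One step further: w, a, f, k (9 so far).
One step further: y (10 so far).
Nothing else is reachable below m; 10 in all.

10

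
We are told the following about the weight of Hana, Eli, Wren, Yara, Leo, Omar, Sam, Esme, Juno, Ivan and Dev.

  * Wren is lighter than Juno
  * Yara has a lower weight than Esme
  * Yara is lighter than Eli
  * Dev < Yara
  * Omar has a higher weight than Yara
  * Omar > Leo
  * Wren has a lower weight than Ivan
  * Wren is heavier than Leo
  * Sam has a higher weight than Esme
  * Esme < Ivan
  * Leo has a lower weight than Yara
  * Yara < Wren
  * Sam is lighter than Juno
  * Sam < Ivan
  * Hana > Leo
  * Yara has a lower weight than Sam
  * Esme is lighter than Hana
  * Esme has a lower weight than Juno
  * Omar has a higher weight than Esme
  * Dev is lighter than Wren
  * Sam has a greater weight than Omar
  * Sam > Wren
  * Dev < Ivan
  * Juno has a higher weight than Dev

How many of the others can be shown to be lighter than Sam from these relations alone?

Directly below Sam: Yara, Esme, Omar, Wren.
One step further: Leo, Dev (6 so far).
No other element is forced below Sam by the given relations, so the count is 6.

6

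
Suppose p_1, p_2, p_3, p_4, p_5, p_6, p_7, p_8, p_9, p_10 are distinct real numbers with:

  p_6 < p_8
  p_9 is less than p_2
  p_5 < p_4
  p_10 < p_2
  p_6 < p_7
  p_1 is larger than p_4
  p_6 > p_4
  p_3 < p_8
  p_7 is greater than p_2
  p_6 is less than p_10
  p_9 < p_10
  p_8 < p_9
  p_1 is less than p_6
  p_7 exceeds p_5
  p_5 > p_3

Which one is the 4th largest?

p_9

Chaining the given pairs: p_3 < p_5 < p_4 < p_1 < p_6 < p_8 < p_9 < p_10 < p_2 < p_7.
The 4th largest is p_9.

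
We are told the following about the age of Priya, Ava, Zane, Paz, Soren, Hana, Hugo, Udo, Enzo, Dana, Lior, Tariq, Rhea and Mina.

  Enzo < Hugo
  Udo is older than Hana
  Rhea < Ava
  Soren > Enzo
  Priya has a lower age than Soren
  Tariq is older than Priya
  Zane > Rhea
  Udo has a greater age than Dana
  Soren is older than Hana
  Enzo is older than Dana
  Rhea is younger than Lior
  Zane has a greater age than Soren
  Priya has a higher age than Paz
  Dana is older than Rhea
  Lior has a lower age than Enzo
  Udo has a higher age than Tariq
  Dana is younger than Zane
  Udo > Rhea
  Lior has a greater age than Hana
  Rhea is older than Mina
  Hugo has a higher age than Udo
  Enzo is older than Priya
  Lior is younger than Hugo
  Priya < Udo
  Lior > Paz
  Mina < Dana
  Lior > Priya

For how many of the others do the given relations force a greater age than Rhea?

Directly above Rhea: Dana, Lior, Ava, Zane, Udo.
One step further: Enzo, Hugo (7 so far).
One step further: Soren (8 so far).
No other element is forced above Rhea by the given relations, so the count is 8.

8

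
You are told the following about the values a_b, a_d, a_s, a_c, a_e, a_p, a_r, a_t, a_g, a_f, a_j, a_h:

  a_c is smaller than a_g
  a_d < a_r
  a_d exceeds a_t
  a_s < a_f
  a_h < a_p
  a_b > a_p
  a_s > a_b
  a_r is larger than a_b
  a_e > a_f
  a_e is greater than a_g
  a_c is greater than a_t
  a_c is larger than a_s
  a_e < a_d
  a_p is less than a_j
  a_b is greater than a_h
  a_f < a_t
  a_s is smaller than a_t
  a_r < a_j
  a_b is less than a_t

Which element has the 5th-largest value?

The consecutive relations fix a unique order: a_h < a_p < a_b < a_s < a_f < a_t < a_c < a_g < a_e < a_d < a_r < a_j.
The 5th largest is a_g.

a_g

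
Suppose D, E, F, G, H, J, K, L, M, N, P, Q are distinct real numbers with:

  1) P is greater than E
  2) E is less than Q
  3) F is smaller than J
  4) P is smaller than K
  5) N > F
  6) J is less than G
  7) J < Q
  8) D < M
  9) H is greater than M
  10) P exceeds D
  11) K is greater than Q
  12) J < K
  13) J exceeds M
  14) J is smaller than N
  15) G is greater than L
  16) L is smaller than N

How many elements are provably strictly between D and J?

Chaining upward from D reaches: P, M, H, G, Q, N, K.
Chaining downward from J reaches: M, F.
Strictly between D and J are those in both lists: M — 1 element.

1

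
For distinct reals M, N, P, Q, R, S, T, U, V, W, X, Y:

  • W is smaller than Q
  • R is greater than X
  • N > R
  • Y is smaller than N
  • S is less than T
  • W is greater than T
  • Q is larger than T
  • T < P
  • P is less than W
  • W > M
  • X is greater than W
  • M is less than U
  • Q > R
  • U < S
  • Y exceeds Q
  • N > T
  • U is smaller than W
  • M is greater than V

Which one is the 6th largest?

W

Chaining the given pairs: V < M < U < S < T < P < W < X < R < Q < Y < N.
Counting 6 from the largest end gives W.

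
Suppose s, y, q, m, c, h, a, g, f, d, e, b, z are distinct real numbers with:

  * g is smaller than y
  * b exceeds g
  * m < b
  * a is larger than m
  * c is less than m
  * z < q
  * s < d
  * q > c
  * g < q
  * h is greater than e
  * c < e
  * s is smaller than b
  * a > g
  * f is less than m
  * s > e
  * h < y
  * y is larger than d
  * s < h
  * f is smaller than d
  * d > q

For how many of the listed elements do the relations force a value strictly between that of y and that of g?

2

The relations place g below y. An element lies strictly between them when it is forced above g and also forced below y.
Above g: {q, b, a, d}. Below y: {f, c, z, q, e, s, h, d}.
Intersection: {q, d} — 2.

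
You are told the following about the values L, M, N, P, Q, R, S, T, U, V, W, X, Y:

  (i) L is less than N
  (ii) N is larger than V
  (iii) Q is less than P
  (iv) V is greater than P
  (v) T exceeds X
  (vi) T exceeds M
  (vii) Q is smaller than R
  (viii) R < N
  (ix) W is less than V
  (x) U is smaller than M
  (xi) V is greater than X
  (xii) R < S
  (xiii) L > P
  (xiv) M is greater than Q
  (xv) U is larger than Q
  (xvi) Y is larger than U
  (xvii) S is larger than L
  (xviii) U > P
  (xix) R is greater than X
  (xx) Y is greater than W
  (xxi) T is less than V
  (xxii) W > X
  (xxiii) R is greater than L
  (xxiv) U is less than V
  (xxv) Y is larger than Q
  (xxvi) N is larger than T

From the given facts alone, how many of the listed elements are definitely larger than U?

5

The elements the relations force above U are M, T, V, N, Y — no chain reaches any other.
That is 5.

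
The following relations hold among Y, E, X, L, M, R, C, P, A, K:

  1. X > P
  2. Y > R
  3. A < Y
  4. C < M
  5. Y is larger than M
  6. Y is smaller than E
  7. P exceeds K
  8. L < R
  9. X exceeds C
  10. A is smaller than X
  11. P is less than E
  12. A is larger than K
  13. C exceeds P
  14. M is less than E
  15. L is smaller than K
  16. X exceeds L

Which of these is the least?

K is not least since L < K; P is not least since K < P; C is not least since P < C; R is not least since L < R; A is not least since K < A; M is not least since C < M; Y is not least since A < Y; X is not least since C < X; E is not least since Y < E.
Only L has nothing below it, so L is the least.

L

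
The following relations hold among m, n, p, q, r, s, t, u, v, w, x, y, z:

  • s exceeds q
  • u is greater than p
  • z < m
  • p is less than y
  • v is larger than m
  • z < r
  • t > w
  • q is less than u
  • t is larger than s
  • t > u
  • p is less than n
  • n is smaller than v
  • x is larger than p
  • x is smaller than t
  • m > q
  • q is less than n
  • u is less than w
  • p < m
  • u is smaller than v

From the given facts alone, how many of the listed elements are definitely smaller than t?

From t the given relations immediately reach s, x, u, w.
From those, q, p — 6 in total.
No other element is forced below t by the given relations, so the count is 6.

6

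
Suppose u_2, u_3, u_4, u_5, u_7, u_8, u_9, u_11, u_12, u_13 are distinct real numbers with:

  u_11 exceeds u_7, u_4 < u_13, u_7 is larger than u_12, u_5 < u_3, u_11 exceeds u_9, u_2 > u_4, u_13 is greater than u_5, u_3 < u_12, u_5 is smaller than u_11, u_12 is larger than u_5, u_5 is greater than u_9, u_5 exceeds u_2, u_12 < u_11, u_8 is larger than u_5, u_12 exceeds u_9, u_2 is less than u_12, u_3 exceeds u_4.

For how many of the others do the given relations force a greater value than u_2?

From u_2 the given relations immediately reach u_5, u_12.
From those, u_3, u_13, u_8, u_7, u_11 — 7 in total.
No other element is forced above u_2 by the given relations, so the count is 7.

7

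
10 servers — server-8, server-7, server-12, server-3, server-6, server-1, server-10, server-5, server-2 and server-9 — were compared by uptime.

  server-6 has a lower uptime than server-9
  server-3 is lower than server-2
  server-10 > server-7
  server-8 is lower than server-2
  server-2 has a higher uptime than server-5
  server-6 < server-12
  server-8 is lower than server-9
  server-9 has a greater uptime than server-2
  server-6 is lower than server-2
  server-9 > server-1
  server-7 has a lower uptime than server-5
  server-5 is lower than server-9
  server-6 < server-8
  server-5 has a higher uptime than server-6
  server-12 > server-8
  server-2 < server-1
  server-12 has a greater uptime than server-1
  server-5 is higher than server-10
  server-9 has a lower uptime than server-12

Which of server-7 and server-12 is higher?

Link the given pairs in sequence: server-7 < server-10; server-10 < server-5; server-5 < server-2; server-2 < server-1; server-1 < server-9; server-9 < server-12.
Together: server-7 < server-10 < server-5 < server-2 < server-1 < server-9 < server-12.
So server-7 < server-12; server-12 is the higher of the two.

server-12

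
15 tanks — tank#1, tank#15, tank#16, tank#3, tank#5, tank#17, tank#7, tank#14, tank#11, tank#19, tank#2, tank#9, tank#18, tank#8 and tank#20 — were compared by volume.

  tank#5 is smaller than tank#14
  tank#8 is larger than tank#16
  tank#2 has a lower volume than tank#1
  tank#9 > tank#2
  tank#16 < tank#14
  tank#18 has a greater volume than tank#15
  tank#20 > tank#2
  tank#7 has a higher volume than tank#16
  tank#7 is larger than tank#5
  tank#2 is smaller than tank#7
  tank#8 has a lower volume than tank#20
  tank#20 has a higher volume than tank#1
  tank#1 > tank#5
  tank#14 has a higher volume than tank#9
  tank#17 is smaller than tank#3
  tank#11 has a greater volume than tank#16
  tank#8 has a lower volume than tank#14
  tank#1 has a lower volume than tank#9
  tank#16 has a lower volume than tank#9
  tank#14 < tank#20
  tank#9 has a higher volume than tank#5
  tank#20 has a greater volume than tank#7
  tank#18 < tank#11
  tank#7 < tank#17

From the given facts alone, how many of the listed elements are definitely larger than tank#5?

7

Directly above tank#5: tank#7, tank#1, tank#9, tank#14.
One step further: tank#17, tank#20 (6 so far).
One step further: tank#3 (7 so far).
Nothing else is reachable above tank#5; 7 in all.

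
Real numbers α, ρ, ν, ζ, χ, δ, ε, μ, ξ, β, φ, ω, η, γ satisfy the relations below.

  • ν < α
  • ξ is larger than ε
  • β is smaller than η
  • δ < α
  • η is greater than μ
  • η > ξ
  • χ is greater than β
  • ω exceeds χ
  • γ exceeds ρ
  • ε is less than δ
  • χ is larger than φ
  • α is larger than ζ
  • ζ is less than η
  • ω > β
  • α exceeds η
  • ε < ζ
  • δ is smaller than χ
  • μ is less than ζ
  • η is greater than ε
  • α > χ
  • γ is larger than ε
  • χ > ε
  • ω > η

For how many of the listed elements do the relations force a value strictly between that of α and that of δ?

Chaining upward from δ reaches: χ, ω.
Chaining downward from α reaches: β, ε, μ, ζ, φ, χ, ξ, ν, η.
Strictly between δ and α are those in both lists: χ — 1 element.

1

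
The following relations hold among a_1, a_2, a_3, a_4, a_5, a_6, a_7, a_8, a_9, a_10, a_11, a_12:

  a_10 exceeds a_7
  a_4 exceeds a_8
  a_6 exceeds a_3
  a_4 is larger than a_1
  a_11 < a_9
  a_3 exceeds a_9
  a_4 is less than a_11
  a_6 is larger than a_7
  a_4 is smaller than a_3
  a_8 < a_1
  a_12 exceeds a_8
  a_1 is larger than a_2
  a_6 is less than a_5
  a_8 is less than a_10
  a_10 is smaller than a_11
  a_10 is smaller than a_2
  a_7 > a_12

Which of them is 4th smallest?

Chaining the given pairs: a_8 < a_12 < a_7 < a_10 < a_2 < a_1 < a_4 < a_11 < a_9 < a_3 < a_6 < a_5.
The 4th smallest is a_10.

a_10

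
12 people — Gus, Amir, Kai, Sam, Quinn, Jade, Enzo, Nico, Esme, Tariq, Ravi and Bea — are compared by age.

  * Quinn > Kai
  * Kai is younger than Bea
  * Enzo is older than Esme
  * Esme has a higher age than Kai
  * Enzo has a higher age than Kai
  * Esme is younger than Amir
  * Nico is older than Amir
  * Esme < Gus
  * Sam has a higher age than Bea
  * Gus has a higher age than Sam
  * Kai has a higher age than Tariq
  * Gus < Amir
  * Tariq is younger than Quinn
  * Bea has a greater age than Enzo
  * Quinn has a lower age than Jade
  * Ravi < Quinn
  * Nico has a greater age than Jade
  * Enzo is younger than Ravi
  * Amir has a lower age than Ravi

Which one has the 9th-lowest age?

Ravi

Piecing the relations together gives one ordering: Tariq < Kai < Esme < Enzo < Bea < Sam < Gus < Amir < Ravi < Quinn < Jade < Nico.
The 9th smallest is Ravi.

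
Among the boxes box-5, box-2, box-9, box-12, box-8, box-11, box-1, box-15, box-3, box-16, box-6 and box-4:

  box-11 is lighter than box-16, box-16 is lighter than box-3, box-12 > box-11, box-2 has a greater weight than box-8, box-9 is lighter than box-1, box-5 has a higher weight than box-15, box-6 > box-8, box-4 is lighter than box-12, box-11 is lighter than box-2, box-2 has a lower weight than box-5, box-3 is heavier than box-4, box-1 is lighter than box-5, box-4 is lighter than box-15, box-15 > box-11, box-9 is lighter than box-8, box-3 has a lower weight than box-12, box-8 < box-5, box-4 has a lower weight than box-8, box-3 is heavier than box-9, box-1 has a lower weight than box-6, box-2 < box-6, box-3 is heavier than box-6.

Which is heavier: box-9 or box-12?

box-12

box-9 < box-8 < box-2 < box-6 < box-3 < box-12, by transitivity through box-8, box-2, box-6, box-3.
So box-9 < box-12; box-12 is the heavier of the two.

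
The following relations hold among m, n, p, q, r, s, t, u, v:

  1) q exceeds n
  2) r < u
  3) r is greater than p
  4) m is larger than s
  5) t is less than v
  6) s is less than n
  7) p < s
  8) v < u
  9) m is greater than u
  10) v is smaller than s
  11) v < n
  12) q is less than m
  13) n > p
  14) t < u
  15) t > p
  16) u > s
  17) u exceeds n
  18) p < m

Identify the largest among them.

m

p is not greatest since p < t; t is not greatest since t < v; v is not greatest since v < u; s is not greatest since s < m; r is not greatest since r < u; n is not greatest since n < u; q is not greatest since q < m; u is not greatest since u < m.
Only m has nothing above it, so m is the largest.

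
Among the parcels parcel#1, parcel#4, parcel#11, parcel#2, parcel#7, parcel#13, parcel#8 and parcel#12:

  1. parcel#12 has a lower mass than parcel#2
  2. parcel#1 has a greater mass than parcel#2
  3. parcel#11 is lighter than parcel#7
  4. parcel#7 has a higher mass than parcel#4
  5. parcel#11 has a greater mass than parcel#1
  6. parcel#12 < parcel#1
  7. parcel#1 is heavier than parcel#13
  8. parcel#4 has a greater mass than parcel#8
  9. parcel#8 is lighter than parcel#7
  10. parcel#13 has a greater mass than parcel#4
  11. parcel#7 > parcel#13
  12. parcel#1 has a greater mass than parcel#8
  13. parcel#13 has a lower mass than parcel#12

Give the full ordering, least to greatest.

parcel#8 < parcel#4 < parcel#13 < parcel#12 < parcel#2 < parcel#1 < parcel#11 < parcel#7

Nothing is placed below parcel#8, so it is least; from there parcel#8 < parcel#4; parcel#4 < parcel#13; parcel#13 < parcel#12; parcel#12 < parcel#2; parcel#2 < parcel#1; parcel#1 < parcel#11; parcel#11 < parcel#7, each given directly.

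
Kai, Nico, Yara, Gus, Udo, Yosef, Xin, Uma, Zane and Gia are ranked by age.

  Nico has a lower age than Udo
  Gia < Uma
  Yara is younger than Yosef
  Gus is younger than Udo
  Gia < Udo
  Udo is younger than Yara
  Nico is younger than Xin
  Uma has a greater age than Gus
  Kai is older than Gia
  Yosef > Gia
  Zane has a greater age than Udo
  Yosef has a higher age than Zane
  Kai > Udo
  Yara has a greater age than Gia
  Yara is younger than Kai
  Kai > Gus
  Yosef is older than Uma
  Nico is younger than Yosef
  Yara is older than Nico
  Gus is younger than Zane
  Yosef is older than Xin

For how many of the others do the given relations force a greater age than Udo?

4

From Udo the given relations immediately reach Zane, Yara, Kai.
From those, Yosef — 4 in total.
Nothing else is reachable above Udo; 4 in all.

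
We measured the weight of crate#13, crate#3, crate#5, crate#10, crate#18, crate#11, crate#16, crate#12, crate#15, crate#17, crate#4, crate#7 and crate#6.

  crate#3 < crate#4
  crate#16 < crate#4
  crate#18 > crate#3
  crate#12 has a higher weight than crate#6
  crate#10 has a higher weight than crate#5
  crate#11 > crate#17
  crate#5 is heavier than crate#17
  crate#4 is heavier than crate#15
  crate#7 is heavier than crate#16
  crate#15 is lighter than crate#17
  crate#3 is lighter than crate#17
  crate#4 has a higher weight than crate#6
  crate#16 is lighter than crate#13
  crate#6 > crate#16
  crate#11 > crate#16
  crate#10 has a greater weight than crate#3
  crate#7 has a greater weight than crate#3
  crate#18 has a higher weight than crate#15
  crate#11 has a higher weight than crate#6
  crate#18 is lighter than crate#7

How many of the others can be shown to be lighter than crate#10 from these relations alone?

4

From crate#10 the given relations immediately reach crate#3, crate#5.
From those, crate#17 — 3 in total.
From those, crate#15 — 4 in total.
No other element is forced below crate#10 by the given relations, so the count is 4.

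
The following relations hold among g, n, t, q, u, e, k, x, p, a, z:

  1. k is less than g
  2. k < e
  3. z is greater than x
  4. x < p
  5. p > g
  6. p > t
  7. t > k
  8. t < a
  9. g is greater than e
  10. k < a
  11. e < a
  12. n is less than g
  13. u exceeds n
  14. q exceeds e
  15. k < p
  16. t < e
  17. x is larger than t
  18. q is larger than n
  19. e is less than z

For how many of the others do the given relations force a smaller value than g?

Directly below g: k, n, e.
One step further: t (4 so far).
No other element is forced below g by the given relations, so the count is 4.

4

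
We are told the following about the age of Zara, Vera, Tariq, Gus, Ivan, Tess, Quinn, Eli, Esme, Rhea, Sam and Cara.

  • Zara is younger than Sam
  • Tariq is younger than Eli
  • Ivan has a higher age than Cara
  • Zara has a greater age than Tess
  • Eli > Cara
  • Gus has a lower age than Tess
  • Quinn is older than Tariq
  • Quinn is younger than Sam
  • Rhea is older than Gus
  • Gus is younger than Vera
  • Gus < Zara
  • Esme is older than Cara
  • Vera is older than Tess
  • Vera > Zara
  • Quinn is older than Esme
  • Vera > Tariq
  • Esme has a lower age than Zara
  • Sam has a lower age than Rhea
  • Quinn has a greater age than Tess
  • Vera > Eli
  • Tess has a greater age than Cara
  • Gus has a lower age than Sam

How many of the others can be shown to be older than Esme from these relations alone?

The elements the relations force above Esme are Zara, Quinn, Sam, Rhea, Vera — no chain reaches any other.
That is 5.

5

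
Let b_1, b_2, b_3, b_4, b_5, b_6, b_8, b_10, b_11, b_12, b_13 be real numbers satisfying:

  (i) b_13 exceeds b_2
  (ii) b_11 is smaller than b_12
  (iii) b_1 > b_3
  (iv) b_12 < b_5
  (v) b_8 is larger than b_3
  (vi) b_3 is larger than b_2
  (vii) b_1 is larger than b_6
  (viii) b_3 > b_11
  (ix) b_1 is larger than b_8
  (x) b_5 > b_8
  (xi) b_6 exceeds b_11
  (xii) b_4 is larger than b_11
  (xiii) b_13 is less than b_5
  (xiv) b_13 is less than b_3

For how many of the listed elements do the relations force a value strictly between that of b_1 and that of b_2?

3

The relations place b_2 below b_1. An element lies strictly between them when it is forced above b_2 and also forced below b_1.
Above b_2: {b_13, b_3, b_8, b_5}. Below b_1: {b_11, b_6, b_13, b_3, b_8}.
Intersection: {b_13, b_3, b_8} — 3.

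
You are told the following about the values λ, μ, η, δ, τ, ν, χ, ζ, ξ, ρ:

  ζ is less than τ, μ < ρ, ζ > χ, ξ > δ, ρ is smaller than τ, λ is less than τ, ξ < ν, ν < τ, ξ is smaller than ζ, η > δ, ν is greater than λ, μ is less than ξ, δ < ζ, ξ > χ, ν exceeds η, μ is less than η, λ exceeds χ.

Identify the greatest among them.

Chaining downward from τ: directly below it, λ, ρ, ν, ζ; then χ, μ, δ, ξ, η.
That covers every other element, and nothing is given above τ, so τ is the greatest.

τ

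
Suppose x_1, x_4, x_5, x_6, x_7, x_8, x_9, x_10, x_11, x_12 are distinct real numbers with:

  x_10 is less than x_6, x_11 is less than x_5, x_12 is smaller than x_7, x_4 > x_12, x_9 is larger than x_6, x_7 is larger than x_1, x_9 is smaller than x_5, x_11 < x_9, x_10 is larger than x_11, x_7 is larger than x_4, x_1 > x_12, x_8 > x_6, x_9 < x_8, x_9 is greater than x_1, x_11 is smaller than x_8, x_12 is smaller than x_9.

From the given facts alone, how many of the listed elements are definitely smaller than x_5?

The elements the relations force below x_5 are x_12, x_1, x_11, x_10, x_6, x_9 — no chain reaches any other.
That is 6.

6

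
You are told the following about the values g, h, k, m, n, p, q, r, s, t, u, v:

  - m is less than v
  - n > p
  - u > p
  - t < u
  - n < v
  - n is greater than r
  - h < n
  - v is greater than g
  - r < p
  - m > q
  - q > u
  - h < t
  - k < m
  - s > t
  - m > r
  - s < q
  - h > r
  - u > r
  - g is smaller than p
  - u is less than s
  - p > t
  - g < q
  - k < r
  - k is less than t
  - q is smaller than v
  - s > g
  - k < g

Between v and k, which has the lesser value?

k < r and r < h give k < h.
Then h < t extends the chain to t.
With t < p: k < r < h < t < p.
Then p < u extends the chain to u.
With u < s: k < r < h < t < p < u < s.
Then s < q extends the chain to q.
With q < m: k < r < h < t < p < u < s < q < m.
With m < v: k < r < h < t < p < u < s < q < m < v.
So k < v; k is the smaller of the two.

k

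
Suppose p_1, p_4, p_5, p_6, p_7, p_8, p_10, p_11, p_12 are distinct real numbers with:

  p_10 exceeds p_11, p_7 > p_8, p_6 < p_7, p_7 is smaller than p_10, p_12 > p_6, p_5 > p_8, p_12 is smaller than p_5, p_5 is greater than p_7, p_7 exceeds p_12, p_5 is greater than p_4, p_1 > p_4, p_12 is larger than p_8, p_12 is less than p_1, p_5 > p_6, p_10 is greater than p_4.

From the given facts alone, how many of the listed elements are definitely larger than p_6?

5

The elements the relations force above p_6 are p_12, p_7, p_5, p_10, p_1 — no chain reaches any other.
That is 5.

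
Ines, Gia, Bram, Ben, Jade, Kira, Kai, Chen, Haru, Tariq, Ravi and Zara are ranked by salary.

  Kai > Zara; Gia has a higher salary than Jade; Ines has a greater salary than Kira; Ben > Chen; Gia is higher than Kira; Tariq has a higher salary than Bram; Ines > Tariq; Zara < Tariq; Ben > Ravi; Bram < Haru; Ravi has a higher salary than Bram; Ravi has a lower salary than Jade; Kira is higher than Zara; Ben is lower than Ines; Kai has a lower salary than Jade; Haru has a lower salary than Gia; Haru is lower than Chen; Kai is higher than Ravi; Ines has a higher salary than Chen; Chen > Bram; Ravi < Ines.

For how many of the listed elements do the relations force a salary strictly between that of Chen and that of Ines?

1

The relations place Chen below Ines. An element lies strictly between them when it is forced above Chen and also forced below Ines.
Above Chen: {Ben}. Below Ines: {Bram, Zara, Ravi, Tariq, Haru, Kira, Ben}.
Intersection: {Ben} — 1.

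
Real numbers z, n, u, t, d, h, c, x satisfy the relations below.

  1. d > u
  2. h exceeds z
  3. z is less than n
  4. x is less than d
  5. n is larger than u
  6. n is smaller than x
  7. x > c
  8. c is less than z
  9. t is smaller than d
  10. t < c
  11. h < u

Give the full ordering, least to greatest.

The consecutive links are each given: t < c; c < z; z < h; h < u; u < n; n < x; x < d.

t < c < z < h < u < n < x < d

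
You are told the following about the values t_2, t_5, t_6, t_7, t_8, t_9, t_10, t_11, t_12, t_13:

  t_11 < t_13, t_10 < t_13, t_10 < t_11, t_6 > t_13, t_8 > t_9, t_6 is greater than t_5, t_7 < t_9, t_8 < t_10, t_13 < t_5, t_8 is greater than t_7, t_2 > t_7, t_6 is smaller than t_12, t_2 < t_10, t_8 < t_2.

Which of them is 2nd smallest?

t_9

Chaining the given pairs: t_7 < t_9 < t_8 < t_2 < t_10 < t_11 < t_13 < t_5 < t_6 < t_12.
The 2nd smallest is t_9.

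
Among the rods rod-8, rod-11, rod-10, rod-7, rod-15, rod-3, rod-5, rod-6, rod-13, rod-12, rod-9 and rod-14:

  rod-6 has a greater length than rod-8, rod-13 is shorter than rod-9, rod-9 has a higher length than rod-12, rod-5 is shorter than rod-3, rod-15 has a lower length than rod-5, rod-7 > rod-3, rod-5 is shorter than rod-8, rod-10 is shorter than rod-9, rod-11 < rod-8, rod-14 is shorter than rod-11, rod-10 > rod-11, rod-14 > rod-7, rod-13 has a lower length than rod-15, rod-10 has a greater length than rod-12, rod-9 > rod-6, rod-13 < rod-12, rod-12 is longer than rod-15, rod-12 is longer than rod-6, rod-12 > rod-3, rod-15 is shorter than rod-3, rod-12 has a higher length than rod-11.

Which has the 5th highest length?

rod-8

The consecutive relations fix a unique order: rod-13 < rod-15 < rod-5 < rod-3 < rod-7 < rod-14 < rod-11 < rod-8 < rod-6 < rod-12 < rod-10 < rod-9.
Counting 5 from the largest end gives rod-8.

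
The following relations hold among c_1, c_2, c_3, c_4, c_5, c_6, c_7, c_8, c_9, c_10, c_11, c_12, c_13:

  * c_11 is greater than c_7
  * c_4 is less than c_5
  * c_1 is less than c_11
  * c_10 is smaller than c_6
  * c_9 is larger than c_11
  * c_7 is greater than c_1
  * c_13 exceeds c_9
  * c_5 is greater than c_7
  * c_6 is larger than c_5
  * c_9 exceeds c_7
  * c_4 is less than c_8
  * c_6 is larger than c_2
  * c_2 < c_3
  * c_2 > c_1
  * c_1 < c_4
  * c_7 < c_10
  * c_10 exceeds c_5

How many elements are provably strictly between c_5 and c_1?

The relations place c_1 below c_5. An element lies strictly between them when it is forced above c_1 and also forced below c_5.
Above c_1: {c_2, c_3, c_4, c_7, c_10, c_8, c_6, c_11, c_9, c_13}. Below c_5: {c_4, c_7}.
Intersection: {c_4, c_7} — 2.

2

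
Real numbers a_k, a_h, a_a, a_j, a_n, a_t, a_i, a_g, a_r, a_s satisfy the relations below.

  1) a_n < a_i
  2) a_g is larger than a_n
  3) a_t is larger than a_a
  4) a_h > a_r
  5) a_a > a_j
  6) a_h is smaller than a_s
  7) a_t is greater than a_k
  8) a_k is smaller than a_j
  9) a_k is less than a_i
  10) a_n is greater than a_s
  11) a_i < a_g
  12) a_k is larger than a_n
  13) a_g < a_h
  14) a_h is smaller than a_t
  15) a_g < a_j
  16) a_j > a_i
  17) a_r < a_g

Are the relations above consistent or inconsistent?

inconsistent

Chaining the given relations yields a_h < a_s < a_n < a_k < a_i < a_g, so a_h < a_g. But one relation states a_g < a_h. These cannot both hold.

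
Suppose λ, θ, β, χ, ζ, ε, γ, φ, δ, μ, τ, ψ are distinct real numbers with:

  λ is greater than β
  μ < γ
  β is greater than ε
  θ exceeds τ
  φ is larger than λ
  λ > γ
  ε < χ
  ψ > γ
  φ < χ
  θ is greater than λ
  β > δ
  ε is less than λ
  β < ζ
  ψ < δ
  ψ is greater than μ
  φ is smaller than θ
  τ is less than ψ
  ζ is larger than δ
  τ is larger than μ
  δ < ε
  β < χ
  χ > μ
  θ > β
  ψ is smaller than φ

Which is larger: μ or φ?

Following the relations from μ: μ < τ < ψ < δ < ε < β < λ < φ.
So μ < φ; φ is the larger of the two.

φ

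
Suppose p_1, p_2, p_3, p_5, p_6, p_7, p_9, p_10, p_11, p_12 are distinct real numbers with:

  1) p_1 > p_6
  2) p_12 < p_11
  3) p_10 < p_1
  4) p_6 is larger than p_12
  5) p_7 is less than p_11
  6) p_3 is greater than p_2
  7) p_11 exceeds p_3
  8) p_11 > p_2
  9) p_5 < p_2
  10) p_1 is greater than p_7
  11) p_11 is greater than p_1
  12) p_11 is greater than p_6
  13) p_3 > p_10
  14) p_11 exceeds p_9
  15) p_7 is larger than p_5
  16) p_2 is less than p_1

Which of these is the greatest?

Chaining downward from p_11: directly below it, p_9, p_2, p_12, p_6, p_7, p_3, p_1; then p_5, p_10.
That covers every other element, and nothing is given above p_11, so p_11 is the greatest.

p_11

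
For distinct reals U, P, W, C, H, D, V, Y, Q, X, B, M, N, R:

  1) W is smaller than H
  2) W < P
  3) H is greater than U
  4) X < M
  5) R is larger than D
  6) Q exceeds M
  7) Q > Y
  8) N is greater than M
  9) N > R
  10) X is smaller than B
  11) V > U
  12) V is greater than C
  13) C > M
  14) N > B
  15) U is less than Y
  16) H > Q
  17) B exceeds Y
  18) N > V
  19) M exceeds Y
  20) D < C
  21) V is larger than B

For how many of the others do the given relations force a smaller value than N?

9

The elements the relations force below N are U, X, Y, B, M, D, R, C, V — no chain reaches any other.
That is 9.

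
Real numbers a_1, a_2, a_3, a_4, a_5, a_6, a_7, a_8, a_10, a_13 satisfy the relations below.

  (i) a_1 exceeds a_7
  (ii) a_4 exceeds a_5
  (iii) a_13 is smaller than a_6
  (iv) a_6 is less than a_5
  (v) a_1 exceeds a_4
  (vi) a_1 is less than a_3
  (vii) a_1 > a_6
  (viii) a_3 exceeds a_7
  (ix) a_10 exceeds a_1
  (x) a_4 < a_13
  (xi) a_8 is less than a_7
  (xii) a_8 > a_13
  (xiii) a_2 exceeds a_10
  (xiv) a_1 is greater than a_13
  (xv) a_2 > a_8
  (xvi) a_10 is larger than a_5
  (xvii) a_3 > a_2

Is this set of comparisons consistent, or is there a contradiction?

We have a_13 < a_6 stated directly, yet also a_6 < a_5 < a_4 < a_13 by chaining the others — so a_6 < a_13. Contradiction.

inconsistent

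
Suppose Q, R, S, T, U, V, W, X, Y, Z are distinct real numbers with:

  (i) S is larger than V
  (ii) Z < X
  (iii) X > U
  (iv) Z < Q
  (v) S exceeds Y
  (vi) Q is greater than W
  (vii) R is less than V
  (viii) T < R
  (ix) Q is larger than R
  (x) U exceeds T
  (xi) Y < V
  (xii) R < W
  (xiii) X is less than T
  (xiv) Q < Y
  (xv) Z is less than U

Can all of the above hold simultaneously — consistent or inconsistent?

Chaining the given relations yields U < X < T, so U < T. But one relation states T < U. These cannot both hold.

inconsistent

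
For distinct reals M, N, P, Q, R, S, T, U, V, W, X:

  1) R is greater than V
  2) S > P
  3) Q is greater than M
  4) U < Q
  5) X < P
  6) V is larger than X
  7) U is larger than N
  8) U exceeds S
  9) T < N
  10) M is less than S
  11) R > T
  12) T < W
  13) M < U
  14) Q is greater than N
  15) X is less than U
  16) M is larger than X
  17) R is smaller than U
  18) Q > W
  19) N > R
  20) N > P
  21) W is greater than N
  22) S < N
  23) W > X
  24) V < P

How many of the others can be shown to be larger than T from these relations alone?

Directly above T: R, N, W.
One step further: U, Q (5 so far).
Nothing else is reachable above T; 5 in all.

5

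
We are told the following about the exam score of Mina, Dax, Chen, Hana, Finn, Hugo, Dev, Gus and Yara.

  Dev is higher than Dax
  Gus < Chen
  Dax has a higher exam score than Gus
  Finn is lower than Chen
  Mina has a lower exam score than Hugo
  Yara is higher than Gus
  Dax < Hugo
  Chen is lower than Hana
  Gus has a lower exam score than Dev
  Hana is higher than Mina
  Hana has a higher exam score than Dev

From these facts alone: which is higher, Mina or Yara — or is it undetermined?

Following every chain through Mina: above Mina we get Hugo, Hana.
Yara is not reached, and no chain runs the other way from Yara to Mina.
So the given relations leave the order of Mina and Yara undetermined.

undetermined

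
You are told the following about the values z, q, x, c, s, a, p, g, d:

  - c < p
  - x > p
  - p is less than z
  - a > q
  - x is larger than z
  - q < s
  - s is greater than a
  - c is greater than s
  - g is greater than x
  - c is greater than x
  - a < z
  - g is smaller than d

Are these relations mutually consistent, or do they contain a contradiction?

inconsistent

We have x < c stated directly, yet also c < p < z < x by chaining the others — so c < x. Contradiction.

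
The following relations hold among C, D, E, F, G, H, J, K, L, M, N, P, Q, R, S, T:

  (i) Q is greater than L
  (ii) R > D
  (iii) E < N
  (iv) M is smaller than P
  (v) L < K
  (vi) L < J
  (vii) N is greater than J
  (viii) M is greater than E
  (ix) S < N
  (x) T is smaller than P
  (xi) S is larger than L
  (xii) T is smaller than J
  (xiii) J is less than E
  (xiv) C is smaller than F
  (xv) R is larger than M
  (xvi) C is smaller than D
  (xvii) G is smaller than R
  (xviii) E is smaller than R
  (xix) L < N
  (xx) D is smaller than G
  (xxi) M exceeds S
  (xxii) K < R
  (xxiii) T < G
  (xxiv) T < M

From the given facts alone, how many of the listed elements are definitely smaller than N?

From N the given relations immediately reach L, S, J, E.
From those, T — 5 in total.
Nothing else is reachable below N; 5 in all.

5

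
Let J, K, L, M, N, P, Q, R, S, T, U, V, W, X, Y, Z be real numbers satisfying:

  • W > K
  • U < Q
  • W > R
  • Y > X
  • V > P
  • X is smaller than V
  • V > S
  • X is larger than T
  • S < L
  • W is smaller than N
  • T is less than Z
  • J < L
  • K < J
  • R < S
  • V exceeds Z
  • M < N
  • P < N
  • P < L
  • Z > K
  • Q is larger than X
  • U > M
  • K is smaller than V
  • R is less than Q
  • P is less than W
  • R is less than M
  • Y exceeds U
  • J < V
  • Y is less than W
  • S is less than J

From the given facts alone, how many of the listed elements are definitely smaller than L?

5

Directly below L: P, S, J.
One step further: R, K (5 so far).
No other element is forced below L by the given relations, so the count is 5.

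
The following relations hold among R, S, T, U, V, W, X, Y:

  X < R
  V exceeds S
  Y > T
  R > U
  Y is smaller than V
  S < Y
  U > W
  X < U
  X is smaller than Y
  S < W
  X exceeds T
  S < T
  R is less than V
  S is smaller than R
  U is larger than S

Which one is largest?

V

Chaining downward from V: directly below it, S, Y, R; then T, X, U; then W.
That covers every other element, and nothing is given above V, so V is the largest.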